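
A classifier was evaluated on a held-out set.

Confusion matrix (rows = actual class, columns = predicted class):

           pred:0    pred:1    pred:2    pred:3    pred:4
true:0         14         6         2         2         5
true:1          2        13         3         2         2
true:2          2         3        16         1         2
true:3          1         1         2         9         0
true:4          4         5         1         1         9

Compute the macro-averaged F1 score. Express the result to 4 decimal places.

0.5683

Per-class F1 score (2·TP/(2·TP+FP+FN)):
  0: TP=14, FP=2+2+1+4=9, FN=6+2+2+5=15 → 28/52 = 0.53846
  1: TP=13, FP=6+3+1+5=15, FN=2+3+2+2=9 → 26/50 = 0.52000
  2: TP=16, FP=2+3+2+1=8, FN=2+3+1+2=8 → 32/48 = 0.66667
  3: TP=9, FP=2+2+1+1=6, FN=1+1+2+0=4 → 18/28 = 0.64286
  4: TP=9, FP=5+2+2+0=9, FN=4+5+1+1=11 → 18/38 = 0.47368
Macro-F1 score = mean = (0.53846 + 0.52000 + 0.66667 + 0.64286 + 0.47368) / 5 = 0.5683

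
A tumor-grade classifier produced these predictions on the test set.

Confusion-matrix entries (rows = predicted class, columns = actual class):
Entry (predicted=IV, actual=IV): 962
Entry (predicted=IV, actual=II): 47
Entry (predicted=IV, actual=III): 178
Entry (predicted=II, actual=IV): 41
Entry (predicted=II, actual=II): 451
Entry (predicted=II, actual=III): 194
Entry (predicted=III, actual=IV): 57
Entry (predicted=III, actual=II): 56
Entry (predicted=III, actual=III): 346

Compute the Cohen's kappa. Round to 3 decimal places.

0.615

Observed agreement pₒ = trace/N = 1759/2332 = 0.7543
Expected agreement pₑ = Σ (rowᵢ·colᵢ)/N² = (1060·1187 + 554·686 + 718·459)/2332² = 0.3619
κ = (pₒ − pₑ)/(1 − pₑ) = (0.7543 − 0.3619)/(1 − 0.3619) = 0.615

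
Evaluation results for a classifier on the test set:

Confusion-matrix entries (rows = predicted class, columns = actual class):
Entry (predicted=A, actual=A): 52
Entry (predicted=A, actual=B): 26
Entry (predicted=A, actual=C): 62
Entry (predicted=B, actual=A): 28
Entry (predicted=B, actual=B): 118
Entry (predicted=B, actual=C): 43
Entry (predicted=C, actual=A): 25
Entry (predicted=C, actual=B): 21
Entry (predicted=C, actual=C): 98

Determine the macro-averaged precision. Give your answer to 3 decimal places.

Per-class precision (TP/(TP+FP)):
  A: TP=52, FP=26+62=88 → 52/140 = 0.3714
  B: TP=118, FP=28+43=71 → 118/189 = 0.6243
  C: TP=98, FP=25+21=46 → 98/144 = 0.6806
Macro-precision = mean = (0.3714 + 0.6243 + 0.6806) / 3 = 0.559

0.559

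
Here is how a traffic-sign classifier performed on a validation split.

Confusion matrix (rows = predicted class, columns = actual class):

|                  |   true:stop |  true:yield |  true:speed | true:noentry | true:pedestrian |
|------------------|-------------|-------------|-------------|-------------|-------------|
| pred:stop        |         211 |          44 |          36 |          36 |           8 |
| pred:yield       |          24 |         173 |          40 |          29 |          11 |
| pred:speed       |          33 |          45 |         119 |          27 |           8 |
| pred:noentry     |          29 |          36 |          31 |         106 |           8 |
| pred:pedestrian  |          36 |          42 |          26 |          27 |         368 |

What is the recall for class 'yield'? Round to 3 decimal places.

0.509

recall = TP/(TP+FN).
yield: TP=173, FN=44+45+36+42=167 → 173/340 = 0.5088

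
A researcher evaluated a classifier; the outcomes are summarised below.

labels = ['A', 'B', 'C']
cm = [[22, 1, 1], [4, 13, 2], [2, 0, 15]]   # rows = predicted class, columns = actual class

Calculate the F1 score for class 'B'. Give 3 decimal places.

0.788

F1 score = 2·TP/(2·TP+FP+FN).
B: TP=13, FP=4+2=6, FN=1+0=1 → 26/33 = 0.7879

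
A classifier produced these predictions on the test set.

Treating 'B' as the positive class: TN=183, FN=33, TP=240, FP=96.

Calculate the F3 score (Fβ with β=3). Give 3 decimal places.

0.859

Fβ = (1+β²)·TP / ((1+β²)·TP + β²·FN + FP), with β²=9
= 10·240 / (10·240 + 9·33 + 96) = 0.859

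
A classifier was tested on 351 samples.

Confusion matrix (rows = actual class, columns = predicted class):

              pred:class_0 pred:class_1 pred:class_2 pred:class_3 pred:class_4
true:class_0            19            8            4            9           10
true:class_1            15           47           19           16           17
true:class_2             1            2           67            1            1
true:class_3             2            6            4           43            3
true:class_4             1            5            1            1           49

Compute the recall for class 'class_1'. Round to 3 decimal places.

recall = TP/(TP+FN).
class_1: TP=47, FN=15+19+16+17=67 → 47/114 = 0.4123

0.412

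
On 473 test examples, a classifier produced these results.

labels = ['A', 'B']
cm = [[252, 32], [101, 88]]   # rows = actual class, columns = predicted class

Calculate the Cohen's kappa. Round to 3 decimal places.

Observed agreement pₒ = trace/N = 340/473 = 0.7188
Expected agreement pₑ = Σ (rowᵢ·colᵢ)/N² = (284·353 + 189·120)/473² = 0.5495
κ = (pₒ − pₑ)/(1 − pₑ) = (0.7188 − 0.5495)/(1 − 0.5495) = 0.376

0.376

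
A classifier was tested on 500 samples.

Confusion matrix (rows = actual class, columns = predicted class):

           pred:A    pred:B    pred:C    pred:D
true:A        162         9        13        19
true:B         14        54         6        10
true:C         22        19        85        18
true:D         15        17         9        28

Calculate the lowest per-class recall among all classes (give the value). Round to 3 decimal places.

Per-class recall (TP/(TP+FN)):
  A: TP=162, FN=9+13+19=41 → 162/203 = 0.7980
  B: TP=54, FN=14+6+10=30 → 54/84 = 0.6429
  C: TP=85, FN=22+19+18=59 → 85/144 = 0.5903
  D: TP=28, FN=15+17+9=41 → 28/69 = 0.4058
Lowest is class 'D' with recall = 0.406.

0.406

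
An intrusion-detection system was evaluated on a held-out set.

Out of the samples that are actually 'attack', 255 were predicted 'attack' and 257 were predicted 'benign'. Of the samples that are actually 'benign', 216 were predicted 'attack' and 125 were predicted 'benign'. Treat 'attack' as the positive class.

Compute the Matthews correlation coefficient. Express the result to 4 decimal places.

-0.1334

MCC = (TP·TN − FP·FN) / √((TP+FP)(TP+FN)(TN+FP)(TN+FN))
Numerator = 255·125 − 216·257 = -23637
Denominator = √(471·512·341·382) = √31412941824 = 177236.9652
MCC = -23637 / 177236.9652 = -0.1334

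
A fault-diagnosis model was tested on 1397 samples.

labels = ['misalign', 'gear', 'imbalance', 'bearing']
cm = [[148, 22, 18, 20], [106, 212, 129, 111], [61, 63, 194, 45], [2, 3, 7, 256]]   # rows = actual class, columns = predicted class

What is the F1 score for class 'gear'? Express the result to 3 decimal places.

Take TP from the diagonal, FP from the rest of the 'gear' prediction marginal, FN from the rest of the 'gear' actual marginal.
F1 score = 2·TP/(2·TP+FP+FN).
gear: TP=212, FP=22+63+3=88, FN=106+129+111=346 → 424/858 = 0.4942

0.494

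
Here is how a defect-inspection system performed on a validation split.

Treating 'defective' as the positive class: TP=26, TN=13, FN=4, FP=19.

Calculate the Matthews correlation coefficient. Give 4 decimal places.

0.3057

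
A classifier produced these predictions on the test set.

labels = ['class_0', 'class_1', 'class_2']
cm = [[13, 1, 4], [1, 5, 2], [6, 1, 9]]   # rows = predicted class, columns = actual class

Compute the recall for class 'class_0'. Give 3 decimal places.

0.650

Take TP from the diagonal, FP from the rest of the 'class_0' prediction marginal, FN from the rest of the 'class_0' actual marginal.
recall = TP/(TP+FN).
class_0: TP=13, FN=1+6=7 → 13/20 = 0.6500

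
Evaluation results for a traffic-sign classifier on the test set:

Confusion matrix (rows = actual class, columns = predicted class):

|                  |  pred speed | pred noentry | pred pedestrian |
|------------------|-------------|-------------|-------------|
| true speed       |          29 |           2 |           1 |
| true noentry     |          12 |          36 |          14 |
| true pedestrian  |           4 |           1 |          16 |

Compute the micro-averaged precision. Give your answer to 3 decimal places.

0.704

Micro-averaging pools counts across classes: ΣTP=81, ΣFP=34, ΣFN=34.
Micro-precision = TP/(TP+FP) on pooled counts = 0.704 (equals overall accuracy in single-label multiclass).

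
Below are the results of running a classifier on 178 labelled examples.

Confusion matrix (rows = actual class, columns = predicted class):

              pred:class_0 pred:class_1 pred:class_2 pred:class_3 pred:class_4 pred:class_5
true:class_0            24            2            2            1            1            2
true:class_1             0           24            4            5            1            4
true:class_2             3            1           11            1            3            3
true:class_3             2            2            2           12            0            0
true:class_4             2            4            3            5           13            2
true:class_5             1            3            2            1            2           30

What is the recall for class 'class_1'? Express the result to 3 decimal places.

0.632

One-vs-rest for 'class_1': TP = diagonal; FP = other classes predicted 'class_1'; FN = 'class_1' predicted as other.
recall = TP/(TP+FN).
class_1: TP=24, FN=0+4+5+1+4=14 → 24/38 = 0.6316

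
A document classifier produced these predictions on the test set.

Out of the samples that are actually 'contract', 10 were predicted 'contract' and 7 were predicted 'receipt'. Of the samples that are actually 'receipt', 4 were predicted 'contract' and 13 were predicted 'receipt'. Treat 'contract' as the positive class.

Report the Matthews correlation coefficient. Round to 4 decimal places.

MCC = (TP·TN − FP·FN) / √((TP+FP)(TP+FN)(TN+FP)(TN+FN))
Numerator = 10·13 − 4·7 = 102
Denominator = √(14·17·17·20) = √80920 = 284.4644
MCC = 102 / 284.4644 = 0.3586

0.3586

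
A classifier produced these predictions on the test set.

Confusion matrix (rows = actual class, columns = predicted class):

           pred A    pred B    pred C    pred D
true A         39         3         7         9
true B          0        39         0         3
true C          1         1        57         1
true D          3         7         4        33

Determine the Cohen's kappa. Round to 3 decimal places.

0.748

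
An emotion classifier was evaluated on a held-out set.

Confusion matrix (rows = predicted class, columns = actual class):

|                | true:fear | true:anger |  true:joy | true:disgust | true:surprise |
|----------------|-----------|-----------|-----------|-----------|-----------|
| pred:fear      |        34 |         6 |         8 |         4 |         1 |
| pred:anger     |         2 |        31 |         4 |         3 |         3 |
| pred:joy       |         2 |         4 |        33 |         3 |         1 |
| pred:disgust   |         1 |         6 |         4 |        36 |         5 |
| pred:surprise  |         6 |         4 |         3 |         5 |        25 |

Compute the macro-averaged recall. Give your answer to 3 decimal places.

0.684

Per-class recall (TP/(TP+FN)):
  fear: TP=34, FN=2+2+1+6=11 → 34/45 = 0.7556
  anger: TP=31, FN=6+4+6+4=20 → 31/51 = 0.6078
  joy: TP=33, FN=8+4+4+3=19 → 33/52 = 0.6346
  disgust: TP=36, FN=4+3+3+5=15 → 36/51 = 0.7059
  surprise: TP=25, FN=1+3+1+5=10 → 25/35 = 0.7143
Macro-recall = mean = (0.7556 + 0.6078 + 0.6346 + 0.7059 + 0.7143) / 5 = 0.684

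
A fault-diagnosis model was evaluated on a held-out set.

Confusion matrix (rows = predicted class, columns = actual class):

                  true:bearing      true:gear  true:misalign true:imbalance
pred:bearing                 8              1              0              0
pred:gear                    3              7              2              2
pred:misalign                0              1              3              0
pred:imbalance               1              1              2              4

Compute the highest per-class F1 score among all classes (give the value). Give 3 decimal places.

0.762

Per-class F1 score (2·TP/(2·TP+FP+FN)):
  bearing: TP=8, FP=1+0+0=1, FN=3+0+1=4 → 16/21 = 0.7619
  gear: TP=7, FP=3+2+2=7, FN=1+1+1=3 → 14/24 = 0.5833
  misalign: TP=3, FP=0+1+0=1, FN=0+2+2=4 → 6/11 = 0.5455
  imbalance: TP=4, FP=1+1+2=4, FN=0+2+0=2 → 8/14 = 0.5714
Highest is class 'bearing' with F1 score = 0.762.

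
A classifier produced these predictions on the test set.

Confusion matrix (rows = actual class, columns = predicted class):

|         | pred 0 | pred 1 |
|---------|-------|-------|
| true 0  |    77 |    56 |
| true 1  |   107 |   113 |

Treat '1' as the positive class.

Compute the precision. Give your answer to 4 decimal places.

Precision = TP/(TP+FP) = 113/(113+56) = 113/169 = 0.6686

0.6686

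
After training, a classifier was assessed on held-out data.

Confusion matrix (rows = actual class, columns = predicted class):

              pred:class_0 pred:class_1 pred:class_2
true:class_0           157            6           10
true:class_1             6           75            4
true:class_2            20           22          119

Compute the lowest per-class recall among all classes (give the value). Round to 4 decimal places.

0.7391

Per-class recall (TP/(TP+FN)):
  class_0: TP=157, FN=6+10=16 → 157/173 = 0.90751
  class_1: TP=75, FN=6+4=10 → 75/85 = 0.88235
  class_2: TP=119, FN=20+22=42 → 119/161 = 0.73913
Lowest is class 'class_2' with recall = 0.7391.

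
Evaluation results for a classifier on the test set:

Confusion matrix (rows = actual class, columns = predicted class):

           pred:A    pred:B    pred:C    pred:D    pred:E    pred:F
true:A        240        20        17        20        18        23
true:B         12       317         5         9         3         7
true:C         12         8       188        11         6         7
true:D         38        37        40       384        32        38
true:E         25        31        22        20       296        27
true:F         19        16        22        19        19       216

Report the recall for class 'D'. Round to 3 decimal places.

Take TP from the diagonal, FP from the rest of the 'D' prediction marginal, FN from the rest of the 'D' actual marginal.
recall = TP/(TP+FN).
D: TP=384, FN=38+37+40+32+38=185 → 384/569 = 0.6749

0.675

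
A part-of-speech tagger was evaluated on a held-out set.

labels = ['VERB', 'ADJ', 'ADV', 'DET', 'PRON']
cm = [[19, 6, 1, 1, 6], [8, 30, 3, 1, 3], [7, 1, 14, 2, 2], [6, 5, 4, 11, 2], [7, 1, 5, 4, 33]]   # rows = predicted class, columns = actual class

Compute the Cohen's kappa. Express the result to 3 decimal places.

Observed agreement pₒ = trace/N = 107/182 = 0.5879
Expected agreement pₑ = Σ (rowᵢ·colᵢ)/N² = (47·33 + 43·45 + 27·26 + 19·28 + 46·50)/182² = 0.2119
κ = (pₒ − pₑ)/(1 − pₑ) = (0.5879 − 0.2119)/(1 − 0.2119) = 0.477

0.477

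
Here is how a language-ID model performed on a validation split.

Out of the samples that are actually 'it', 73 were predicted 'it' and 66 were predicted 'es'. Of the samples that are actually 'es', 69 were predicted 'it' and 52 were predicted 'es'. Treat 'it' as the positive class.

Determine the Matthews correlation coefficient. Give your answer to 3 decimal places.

-0.045

MCC = (TP·TN − FP·FN) / √((TP+FP)(TP+FN)(TN+FP)(TN+FN))
Numerator = 73·52 − 69·66 = -758
Denominator = √(142·139·121·118) = √281819164 = 16787.4704
MCC = -758 / 16787.4704 = -0.045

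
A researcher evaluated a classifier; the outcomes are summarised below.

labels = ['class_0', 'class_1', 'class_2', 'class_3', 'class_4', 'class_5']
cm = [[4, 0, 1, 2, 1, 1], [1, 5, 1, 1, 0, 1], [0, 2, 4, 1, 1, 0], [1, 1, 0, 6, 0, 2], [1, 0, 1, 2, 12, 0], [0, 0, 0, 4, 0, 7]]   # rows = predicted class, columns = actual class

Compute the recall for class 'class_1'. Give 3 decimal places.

0.625

recall = TP/(TP+FN).
class_1: TP=5, FN=0+2+1+0+0=3 → 5/8 = 0.6250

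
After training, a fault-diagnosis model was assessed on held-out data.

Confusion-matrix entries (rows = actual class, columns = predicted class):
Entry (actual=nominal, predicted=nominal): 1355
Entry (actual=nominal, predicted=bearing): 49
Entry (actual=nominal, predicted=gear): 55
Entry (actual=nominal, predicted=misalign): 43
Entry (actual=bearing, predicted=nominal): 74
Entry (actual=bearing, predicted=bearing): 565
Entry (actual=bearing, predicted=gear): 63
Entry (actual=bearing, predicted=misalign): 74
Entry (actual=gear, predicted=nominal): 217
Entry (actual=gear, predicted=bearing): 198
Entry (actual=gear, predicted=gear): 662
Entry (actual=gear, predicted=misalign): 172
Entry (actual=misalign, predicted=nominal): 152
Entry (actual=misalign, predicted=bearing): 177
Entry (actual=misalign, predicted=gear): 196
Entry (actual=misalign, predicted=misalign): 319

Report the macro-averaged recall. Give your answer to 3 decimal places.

Per-class recall (TP/(TP+FN)):
  nominal: TP=1355, FN=49+55+43=147 → 1355/1502 = 0.9021
  bearing: TP=565, FN=74+63+74=211 → 565/776 = 0.7281
  gear: TP=662, FN=217+198+172=587 → 662/1249 = 0.5300
  misalign: TP=319, FN=152+177+196=525 → 319/844 = 0.3780
Macro-recall = mean = (0.9021 + 0.7281 + 0.5300 + 0.3780) / 4 = 0.635

0.635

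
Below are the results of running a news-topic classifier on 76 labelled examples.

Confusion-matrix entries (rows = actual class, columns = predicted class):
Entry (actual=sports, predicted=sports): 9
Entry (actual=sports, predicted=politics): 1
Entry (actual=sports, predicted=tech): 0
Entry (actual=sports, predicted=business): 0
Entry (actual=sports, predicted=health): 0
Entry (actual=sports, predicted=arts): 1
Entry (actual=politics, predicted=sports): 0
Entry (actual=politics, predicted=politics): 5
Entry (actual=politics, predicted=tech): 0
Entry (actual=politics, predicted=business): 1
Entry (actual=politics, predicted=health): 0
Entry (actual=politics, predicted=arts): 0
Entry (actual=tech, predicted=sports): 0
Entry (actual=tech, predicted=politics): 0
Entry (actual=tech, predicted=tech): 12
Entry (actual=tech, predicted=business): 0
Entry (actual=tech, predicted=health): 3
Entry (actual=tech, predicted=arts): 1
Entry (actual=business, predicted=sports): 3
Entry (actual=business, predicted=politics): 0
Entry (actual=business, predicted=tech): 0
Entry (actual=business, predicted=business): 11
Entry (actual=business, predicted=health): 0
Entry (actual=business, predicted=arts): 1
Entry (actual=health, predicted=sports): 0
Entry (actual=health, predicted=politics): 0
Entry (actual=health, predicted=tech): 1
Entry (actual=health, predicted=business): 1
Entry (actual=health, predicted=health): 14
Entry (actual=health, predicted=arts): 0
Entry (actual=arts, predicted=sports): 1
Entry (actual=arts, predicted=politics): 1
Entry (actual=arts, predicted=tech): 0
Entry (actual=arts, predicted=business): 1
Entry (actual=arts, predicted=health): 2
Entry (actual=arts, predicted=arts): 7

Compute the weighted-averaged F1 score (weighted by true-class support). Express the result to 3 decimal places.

0.762

Per-class F1 score (2·TP/(2·TP+FP+FN)):
  sports: TP=9, FP=0+0+3+0+1=4, FN=1+0+0+0+1=2 → 18/24 = 0.7500
  politics: TP=5, FP=1+0+0+0+1=2, FN=0+0+1+0+0=1 → 10/13 = 0.7692
  tech: TP=12, FP=0+0+0+1+0=1, FN=0+0+0+3+1=4 → 24/29 = 0.8276
  business: TP=11, FP=0+1+0+1+1=3, FN=3+0+0+0+1=4 → 22/29 = 0.7586
  health: TP=14, FP=0+0+3+0+2=5, FN=0+0+1+1+0=2 → 28/35 = 0.8000
  arts: TP=7, FP=1+0+1+1+0=3, FN=1+1+0+1+2=5 → 14/22 = 0.6364
Weighted-F1 score = Σ (supportᵢ/N)·F1 scoreᵢ with N=76: (11/76)·0.7500 + (6/76)·0.7692 + (16/76)·0.8276 + (15/76)·0.7586 + (16/76)·0.8000 + (12/76)·0.6364 = 0.762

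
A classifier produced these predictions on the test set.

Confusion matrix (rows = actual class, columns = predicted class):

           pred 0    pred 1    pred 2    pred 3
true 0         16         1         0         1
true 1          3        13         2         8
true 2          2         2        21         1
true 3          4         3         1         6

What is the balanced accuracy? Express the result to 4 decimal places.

Balanced accuracy = mean of per-class recall.
  0: recall = 16/18 = 0.88889
  1: recall = 13/26 = 0.50000
  2: recall = 21/26 = 0.80769
  3: recall = 6/14 = 0.42857
Mean = (0.88889 + 0.50000 + 0.80769 + 0.42857) / 4 = 0.6563

0.6563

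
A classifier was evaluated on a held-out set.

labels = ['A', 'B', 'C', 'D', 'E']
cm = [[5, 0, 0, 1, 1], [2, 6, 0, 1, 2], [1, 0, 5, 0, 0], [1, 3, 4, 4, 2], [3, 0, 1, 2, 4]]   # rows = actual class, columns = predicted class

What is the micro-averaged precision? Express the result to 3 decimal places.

0.500

Micro-averaging pools counts across classes: ΣTP=24, ΣFP=24, ΣFN=24.
Micro-precision = TP/(TP+FP) on pooled counts = 0.500 (equals overall accuracy in single-label multiclass).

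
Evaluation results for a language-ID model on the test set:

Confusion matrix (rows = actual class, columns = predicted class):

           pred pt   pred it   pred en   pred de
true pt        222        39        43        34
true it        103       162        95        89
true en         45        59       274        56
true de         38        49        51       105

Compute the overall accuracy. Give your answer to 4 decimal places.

Accuracy = trace / total = (222+162+274+105=763) / 1464 = 763/1464 = 0.5212

0.5212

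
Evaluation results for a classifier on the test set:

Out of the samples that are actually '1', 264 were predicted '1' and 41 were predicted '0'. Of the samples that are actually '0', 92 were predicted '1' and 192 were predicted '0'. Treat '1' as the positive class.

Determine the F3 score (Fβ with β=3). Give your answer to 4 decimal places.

0.8513

Fβ = (1+β²)·TP / ((1+β²)·TP + β²·FN + FP), with β²=9
= 10·264 / (10·264 + 9·41 + 92) = 0.8513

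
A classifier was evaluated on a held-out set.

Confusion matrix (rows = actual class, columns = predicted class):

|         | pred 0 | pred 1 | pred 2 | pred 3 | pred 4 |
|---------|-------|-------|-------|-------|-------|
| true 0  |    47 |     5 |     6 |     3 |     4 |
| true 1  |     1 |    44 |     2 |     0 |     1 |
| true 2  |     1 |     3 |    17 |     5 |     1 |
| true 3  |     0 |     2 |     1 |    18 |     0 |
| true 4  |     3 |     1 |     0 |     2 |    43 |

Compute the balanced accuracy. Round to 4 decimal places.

0.8008

Balanced accuracy = mean of per-class recall.
  0: recall = 47/65 = 0.72308
  1: recall = 44/48 = 0.91667
  2: recall = 17/27 = 0.62963
  3: recall = 18/21 = 0.85714
  4: recall = 43/49 = 0.87755
Mean = (0.72308 + 0.91667 + 0.62963 + 0.85714 + 0.87755) / 5 = 0.8008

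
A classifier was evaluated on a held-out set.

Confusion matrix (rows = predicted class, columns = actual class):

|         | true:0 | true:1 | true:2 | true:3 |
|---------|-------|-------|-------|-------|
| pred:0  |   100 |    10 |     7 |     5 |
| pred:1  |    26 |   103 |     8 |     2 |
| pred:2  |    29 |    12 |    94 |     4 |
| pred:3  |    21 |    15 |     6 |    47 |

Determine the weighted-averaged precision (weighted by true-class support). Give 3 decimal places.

Per-class precision (TP/(TP+FP)):
  0: TP=100, FP=10+7+5=22 → 100/122 = 0.8197
  1: TP=103, FP=26+8+2=36 → 103/139 = 0.7410
  2: TP=94, FP=29+12+4=45 → 94/139 = 0.6763
  3: TP=47, FP=21+15+6=42 → 47/89 = 0.5281
Weighted-precision = Σ (supportᵢ/N)·precisionᵢ with N=489: (176/489)·0.8197 + (140/489)·0.7410 + (115/489)·0.6763 + (58/489)·0.5281 = 0.729

0.729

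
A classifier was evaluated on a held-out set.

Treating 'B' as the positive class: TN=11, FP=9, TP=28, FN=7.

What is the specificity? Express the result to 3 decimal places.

0.550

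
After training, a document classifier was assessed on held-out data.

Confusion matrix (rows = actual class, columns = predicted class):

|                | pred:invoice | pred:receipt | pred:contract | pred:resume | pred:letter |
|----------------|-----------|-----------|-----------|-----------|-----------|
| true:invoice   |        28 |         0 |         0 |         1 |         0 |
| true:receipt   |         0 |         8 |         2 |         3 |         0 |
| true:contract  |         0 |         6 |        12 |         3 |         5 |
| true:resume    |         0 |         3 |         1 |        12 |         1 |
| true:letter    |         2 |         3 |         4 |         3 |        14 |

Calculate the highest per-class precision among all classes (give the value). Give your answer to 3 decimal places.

0.933

Per-class precision (TP/(TP+FP)):
  invoice: TP=28, FP=0+0+0+2=2 → 28/30 = 0.9333
  receipt: TP=8, FP=0+6+3+3=12 → 8/20 = 0.4000
  contract: TP=12, FP=0+2+1+4=7 → 12/19 = 0.6316
  resume: TP=12, FP=1+3+3+3=10 → 12/22 = 0.5455
  letter: TP=14, FP=0+0+5+1=6 → 14/20 = 0.7000
Highest is class 'invoice' with precision = 0.933.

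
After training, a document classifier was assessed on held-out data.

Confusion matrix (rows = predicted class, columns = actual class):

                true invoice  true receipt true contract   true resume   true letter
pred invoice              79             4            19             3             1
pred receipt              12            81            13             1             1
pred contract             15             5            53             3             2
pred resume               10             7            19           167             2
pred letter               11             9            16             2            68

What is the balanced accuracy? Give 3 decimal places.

Balanced accuracy = mean of per-class recall.
  invoice: recall = 79/127 = 0.6220
  receipt: recall = 81/106 = 0.7642
  contract: recall = 53/120 = 0.4417
  resume: recall = 167/176 = 0.9489
  letter: recall = 68/74 = 0.9189
Mean = (0.6220 + 0.7642 + 0.4417 + 0.9489 + 0.9189) / 5 = 0.739

0.739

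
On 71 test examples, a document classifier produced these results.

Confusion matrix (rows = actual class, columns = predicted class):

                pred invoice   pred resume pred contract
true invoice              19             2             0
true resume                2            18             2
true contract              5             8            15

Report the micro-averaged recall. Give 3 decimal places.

0.732

Micro-averaging pools counts across classes: ΣTP=52, ΣFP=19, ΣFN=19.
Micro-recall = TP/(TP+FN) on pooled counts = 0.732 (equals overall accuracy in single-label multiclass).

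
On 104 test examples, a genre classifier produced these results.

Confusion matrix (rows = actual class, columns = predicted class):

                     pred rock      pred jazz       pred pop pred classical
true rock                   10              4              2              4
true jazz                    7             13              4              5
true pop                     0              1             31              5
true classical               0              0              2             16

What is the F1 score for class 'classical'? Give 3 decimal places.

0.667

Take TP from the diagonal, FP from the rest of the 'classical' prediction marginal, FN from the rest of the 'classical' actual marginal.
F1 score = 2·TP/(2·TP+FP+FN).
classical: TP=16, FP=4+5+5=14, FN=0+0+2=2 → 32/48 = 0.6667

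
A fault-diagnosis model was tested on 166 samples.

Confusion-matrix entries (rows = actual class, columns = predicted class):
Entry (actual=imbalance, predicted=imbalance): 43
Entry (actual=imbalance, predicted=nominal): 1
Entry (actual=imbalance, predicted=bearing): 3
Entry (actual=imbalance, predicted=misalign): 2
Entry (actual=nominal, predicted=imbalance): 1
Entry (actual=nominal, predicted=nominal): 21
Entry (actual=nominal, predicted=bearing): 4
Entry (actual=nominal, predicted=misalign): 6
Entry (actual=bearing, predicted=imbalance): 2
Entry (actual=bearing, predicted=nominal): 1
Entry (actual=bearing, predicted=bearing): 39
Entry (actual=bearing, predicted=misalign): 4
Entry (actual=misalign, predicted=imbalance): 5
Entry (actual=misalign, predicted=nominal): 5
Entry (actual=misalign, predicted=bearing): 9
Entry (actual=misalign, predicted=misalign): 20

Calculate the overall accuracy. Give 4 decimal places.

Accuracy = trace / total = (43+21+39+20=123) / 166 = 123/166 = 0.7410

0.7410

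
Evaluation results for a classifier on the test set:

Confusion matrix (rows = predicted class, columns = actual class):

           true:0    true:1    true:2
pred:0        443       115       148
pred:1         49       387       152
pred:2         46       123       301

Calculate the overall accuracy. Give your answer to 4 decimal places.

Accuracy = trace / total = (443+387+301=1131) / 1764 = 1131/1764 = 0.6412

0.6412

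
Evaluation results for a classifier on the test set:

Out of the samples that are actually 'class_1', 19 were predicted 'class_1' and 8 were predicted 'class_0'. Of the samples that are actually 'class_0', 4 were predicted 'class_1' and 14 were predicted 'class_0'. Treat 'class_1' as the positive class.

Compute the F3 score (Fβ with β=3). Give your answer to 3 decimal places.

Fβ = (1+β²)·TP / ((1+β²)·TP + β²·FN + FP), with β²=9
= 10·19 / (10·19 + 9·8 + 4) = 0.714

0.714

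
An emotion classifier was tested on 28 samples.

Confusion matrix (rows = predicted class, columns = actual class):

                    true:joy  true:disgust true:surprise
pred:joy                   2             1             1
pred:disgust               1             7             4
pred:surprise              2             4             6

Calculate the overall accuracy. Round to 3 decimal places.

0.536

Accuracy = trace / total = (2+7+6=15) / 28 = 15/28 = 0.536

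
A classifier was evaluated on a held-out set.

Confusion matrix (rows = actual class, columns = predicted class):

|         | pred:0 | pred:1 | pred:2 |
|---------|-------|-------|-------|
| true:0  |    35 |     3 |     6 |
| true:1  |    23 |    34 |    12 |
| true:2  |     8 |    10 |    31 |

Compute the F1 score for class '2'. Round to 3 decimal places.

Treat '2' as positive and all other classes as negative.
F1 score = 2·TP/(2·TP+FP+FN).
2: TP=31, FP=6+12=18, FN=8+10=18 → 62/98 = 0.6327

0.633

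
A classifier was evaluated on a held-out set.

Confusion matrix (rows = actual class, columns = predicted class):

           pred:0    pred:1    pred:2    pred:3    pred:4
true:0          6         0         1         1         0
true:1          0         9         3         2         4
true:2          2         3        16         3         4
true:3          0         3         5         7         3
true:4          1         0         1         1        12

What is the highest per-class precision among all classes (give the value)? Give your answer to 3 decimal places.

0.667

Per-class precision (TP/(TP+FP)):
  0: TP=6, FP=0+2+0+1=3 → 6/9 = 0.6667
  1: TP=9, FP=0+3+3+0=6 → 9/15 = 0.6000
  2: TP=16, FP=1+3+5+1=10 → 16/26 = 0.6154
  3: TP=7, FP=1+2+3+1=7 → 7/14 = 0.5000
  4: TP=12, FP=0+4+4+3=11 → 12/23 = 0.5217
Highest is class '0' with precision = 0.667.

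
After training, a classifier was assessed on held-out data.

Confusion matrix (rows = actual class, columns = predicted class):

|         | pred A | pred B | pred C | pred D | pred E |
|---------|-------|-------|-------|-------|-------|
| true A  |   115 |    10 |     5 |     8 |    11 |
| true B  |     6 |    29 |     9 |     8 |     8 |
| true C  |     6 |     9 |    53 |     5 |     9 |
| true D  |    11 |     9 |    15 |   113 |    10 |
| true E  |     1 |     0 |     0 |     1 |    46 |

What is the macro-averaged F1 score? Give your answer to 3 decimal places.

Per-class F1 score (2·TP/(2·TP+FP+FN)):
  A: TP=115, FP=6+6+11+1=24, FN=10+5+8+11=34 → 230/288 = 0.7986
  B: TP=29, FP=10+9+9+0=28, FN=6+9+8+8=31 → 58/117 = 0.4957
  C: TP=53, FP=5+9+15+0=29, FN=6+9+5+9=29 → 106/164 = 0.6463
  D: TP=113, FP=8+8+5+1=22, FN=11+9+15+10=45 → 226/293 = 0.7713
  E: TP=46, FP=11+8+9+10=38, FN=1+0+0+1=2 → 92/132 = 0.6970
Macro-F1 score = mean = (0.7986 + 0.4957 + 0.6463 + 0.7713 + 0.6970) / 5 = 0.682

0.682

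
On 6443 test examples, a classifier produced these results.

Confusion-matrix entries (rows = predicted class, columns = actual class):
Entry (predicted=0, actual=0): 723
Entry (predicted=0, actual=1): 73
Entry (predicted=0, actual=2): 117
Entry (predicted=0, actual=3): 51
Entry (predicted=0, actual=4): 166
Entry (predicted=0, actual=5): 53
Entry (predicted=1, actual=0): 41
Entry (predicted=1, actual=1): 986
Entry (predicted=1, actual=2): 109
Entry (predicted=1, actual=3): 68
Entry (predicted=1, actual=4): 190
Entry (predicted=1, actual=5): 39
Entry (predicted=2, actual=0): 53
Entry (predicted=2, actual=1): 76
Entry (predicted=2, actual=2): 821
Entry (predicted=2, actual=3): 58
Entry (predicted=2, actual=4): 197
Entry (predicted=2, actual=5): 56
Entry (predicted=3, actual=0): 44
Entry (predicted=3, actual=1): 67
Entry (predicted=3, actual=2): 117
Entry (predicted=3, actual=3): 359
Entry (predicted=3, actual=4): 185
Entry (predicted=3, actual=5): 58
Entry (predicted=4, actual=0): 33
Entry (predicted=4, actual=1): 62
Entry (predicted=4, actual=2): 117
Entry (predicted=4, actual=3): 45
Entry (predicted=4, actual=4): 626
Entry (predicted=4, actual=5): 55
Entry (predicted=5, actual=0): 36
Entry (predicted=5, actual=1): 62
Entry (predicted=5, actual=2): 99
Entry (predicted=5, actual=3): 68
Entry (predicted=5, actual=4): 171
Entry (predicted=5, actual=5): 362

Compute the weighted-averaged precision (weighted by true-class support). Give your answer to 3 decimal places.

0.616

Per-class precision (TP/(TP+FP)):
  0: TP=723, FP=73+117+51+166+53=460 → 723/1183 = 0.6112
  1: TP=986, FP=41+109+68+190+39=447 → 986/1433 = 0.6881
  2: TP=821, FP=53+76+58+197+56=440 → 821/1261 = 0.6511
  3: TP=359, FP=44+67+117+185+58=471 → 359/830 = 0.4325
  4: TP=626, FP=33+62+117+45+55=312 → 626/938 = 0.6674
  5: TP=362, FP=36+62+99+68+171=436 → 362/798 = 0.4536
Weighted-precision = Σ (supportᵢ/N)·precisionᵢ with N=6443: (930/6443)·0.6112 + (1326/6443)·0.6881 + (1380/6443)·0.6511 + (649/6443)·0.4325 + (1535/6443)·0.6674 + (623/6443)·0.4536 = 0.616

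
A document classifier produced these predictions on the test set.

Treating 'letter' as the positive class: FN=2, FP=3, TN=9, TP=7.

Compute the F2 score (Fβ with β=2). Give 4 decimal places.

Fβ = (1+β²)·TP / ((1+β²)·TP + β²·FN + FP), with β²=4
= 5·7 / (5·7 + 4·2 + 3) = 0.7609

0.7609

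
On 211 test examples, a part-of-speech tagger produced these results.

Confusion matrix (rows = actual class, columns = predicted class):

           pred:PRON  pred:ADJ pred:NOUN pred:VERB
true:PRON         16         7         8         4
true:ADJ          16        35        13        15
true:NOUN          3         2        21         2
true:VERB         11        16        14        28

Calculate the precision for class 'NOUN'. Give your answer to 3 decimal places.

precision = TP/(TP+FP).
NOUN: TP=21, FP=8+13+14=35 → 21/56 = 0.3750

0.375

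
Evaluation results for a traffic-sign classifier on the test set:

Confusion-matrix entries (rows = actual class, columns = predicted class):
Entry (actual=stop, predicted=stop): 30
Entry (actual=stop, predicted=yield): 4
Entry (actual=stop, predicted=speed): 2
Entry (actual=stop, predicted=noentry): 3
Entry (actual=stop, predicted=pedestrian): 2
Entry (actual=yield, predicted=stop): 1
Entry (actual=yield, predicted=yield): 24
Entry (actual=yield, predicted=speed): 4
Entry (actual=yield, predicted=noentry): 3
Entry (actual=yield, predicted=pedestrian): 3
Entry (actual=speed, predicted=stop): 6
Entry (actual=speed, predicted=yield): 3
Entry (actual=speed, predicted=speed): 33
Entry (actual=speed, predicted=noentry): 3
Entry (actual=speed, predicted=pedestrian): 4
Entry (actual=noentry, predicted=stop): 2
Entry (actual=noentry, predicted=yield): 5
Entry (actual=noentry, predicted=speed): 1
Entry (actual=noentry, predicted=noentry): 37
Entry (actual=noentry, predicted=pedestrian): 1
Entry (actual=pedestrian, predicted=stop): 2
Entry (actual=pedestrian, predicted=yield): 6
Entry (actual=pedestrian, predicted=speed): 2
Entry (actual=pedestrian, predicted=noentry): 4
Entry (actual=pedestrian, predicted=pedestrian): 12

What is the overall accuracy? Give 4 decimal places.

Accuracy = trace / total = (30+24+33+37+12=136) / 197 = 136/197 = 0.6904

0.6904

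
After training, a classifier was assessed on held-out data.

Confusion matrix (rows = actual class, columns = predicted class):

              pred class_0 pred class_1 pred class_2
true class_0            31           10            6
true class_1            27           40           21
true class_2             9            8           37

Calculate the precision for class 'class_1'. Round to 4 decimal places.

One-vs-rest for 'class_1': TP = diagonal; FP = other classes predicted 'class_1'; FN = 'class_1' predicted as other.
precision = TP/(TP+FP).
class_1: TP=40, FP=10+8=18 → 40/58 = 0.68966

0.6897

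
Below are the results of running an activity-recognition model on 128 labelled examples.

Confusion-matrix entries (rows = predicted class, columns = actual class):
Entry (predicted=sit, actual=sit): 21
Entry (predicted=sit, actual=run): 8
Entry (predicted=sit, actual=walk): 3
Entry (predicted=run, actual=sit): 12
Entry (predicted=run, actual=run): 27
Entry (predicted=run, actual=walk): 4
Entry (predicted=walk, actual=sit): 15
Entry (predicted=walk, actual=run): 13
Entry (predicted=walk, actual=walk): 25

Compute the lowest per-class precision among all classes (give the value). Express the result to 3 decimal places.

0.472

Per-class precision (TP/(TP+FP)):
  sit: TP=21, FP=8+3=11 → 21/32 = 0.6563
  run: TP=27, FP=12+4=16 → 27/43 = 0.6279
  walk: TP=25, FP=15+13=28 → 25/53 = 0.4717
Lowest is class 'walk' with precision = 0.472.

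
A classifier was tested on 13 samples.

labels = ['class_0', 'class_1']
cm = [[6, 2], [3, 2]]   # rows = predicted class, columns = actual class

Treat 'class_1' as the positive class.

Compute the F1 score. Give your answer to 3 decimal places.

Precision = TP/(TP+FP) = 2/5 = 0.4000
Recall = TP/(TP+FN) = 2/4 = 0.5000
F1 = 2·TP/(2·TP+FP+FN) = 4/9 = 0.444

0.444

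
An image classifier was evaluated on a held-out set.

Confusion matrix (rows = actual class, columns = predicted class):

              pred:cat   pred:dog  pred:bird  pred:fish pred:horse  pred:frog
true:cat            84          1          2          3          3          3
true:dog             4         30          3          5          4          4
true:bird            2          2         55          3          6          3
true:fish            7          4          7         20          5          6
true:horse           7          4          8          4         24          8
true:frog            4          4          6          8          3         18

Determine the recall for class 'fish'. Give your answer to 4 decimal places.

0.4082

Treat 'fish' as positive and all other classes as negative.
recall = TP/(TP+FN).
fish: TP=20, FN=7+4+7+5+6=29 → 20/49 = 0.40816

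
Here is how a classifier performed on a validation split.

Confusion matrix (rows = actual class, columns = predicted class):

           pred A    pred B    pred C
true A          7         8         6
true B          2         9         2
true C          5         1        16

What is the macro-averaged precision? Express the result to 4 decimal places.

0.5556

Per-class precision (TP/(TP+FP)):
  A: TP=7, FP=2+5=7 → 7/14 = 0.50000
  B: TP=9, FP=8+1=9 → 9/18 = 0.50000
  C: TP=16, FP=6+2=8 → 16/24 = 0.66667
Macro-precision = mean = (0.50000 + 0.50000 + 0.66667) / 3 = 0.5556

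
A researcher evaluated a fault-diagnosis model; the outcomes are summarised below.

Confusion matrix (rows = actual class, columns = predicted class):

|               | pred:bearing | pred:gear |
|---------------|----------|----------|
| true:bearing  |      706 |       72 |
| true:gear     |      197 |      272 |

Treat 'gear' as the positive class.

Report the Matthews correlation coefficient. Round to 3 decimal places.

MCC = (TP·TN − FP·FN) / √((TP+FP)(TP+FN)(TN+FP)(TN+FN))
Numerator = 272·706 − 72·197 = 177848
Denominator = √(344·469·778·903) = √113344025424 = 336666.0444
MCC = 177848 / 336666.0444 = 0.528

0.528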